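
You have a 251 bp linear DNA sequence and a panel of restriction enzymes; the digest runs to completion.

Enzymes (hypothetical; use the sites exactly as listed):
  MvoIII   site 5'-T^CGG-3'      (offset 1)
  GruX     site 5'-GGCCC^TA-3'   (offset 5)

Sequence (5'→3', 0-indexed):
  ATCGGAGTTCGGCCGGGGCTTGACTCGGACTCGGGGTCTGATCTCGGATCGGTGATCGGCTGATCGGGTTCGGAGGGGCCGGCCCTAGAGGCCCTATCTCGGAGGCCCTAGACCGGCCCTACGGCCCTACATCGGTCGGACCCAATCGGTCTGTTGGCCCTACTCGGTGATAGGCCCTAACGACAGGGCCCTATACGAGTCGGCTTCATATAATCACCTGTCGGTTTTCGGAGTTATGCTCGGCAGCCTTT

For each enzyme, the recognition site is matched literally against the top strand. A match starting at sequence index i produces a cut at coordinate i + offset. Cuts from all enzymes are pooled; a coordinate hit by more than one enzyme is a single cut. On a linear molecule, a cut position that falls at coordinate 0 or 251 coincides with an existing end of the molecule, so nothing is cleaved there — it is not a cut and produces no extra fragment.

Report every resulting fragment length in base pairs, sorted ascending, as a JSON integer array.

[2,4,4,5,5,5,6,6,7,7,7,8,8,9,9,9,10,11,11,12,13,13,14,14,15,16,21]

Scan for sites:
  MvoIII TCGG/1: at [1, 8, 24, 30, 43, 48, 55, 63, 69, 98, 131, 135, 145, 163, 199, 220, 227, 239] ⇒ [2, 9, 25, 31, 44, 49, 56, 64, 70, 99, 132, 136, 146, 164, 200, 221, 228, 240]
  GruX GGCCCTA/5: at [80, 89, 103, 114, 122, 155, 172, 186] ⇒ [85, 94, 108, 119, 127, 160, 177, 191]

All cut coordinates (distinct, sorted): [2, 9, 25, 31, 44, 49, 56, 64, 70, 85, 94, 99, 108, 119, 127, 132, 136, 146, 160, 164, 177, 191, 200, 221, 228, 240]

Fragments:
  [0,2): 2 bp
  [2,9): 7 bp
  [9,25): 16 bp
  [25,31): 6 bp
  [31,44): 13 bp
  [44,49): 5 bp
  [49,56): 7 bp
  [56,64): 8 bp
  [64,70): 6 bp
  [70,85): 15 bp
  [85,94): 9 bp
  [94,99): 5 bp
  [99,108): 9 bp
  [108,119): 11 bp
  [119,127): 8 bp
  [127,132): 5 bp
  [132,136): 4 bp
  [136,146): 10 bp
  [146,160): 14 bp
  [160,164): 4 bp
  [164,177): 13 bp
  [177,191): 14 bp
  [191,200): 9 bp
  [200,221): 21 bp
  [221,228): 7 bp
  [228,240): 12 bp
  [240,251): 11 bp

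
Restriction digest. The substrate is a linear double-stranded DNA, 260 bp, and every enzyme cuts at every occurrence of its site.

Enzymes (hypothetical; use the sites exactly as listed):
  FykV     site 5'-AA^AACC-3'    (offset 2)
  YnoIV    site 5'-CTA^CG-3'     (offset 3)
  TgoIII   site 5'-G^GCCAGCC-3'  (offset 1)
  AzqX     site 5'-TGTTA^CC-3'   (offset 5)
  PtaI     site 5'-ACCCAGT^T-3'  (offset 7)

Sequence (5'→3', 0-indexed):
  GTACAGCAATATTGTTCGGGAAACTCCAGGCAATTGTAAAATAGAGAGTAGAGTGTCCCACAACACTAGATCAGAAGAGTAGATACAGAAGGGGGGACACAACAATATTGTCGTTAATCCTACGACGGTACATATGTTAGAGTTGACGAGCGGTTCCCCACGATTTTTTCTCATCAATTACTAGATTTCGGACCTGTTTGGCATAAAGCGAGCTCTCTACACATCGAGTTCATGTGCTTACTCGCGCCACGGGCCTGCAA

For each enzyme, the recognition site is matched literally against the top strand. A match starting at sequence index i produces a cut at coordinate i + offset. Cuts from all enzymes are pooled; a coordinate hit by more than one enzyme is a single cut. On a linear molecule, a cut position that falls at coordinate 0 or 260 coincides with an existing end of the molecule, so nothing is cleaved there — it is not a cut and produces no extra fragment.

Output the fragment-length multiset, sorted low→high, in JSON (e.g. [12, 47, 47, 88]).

Site scan:
  FykV (AAAACC, off=2): no sites
  YnoIV (CTACG, off=3): starts [119] → cuts [122]
  TgoIII (GGCCAGCC, off=1): no sites
  AzqX (TGTTACC, off=5): no sites
  PtaI (ACCCAGTT, off=7): no sites

Pooled cuts: [122]

Fragment lengths:
  [0,122): 122 bp
  [122,260): 138 bp

[122,138]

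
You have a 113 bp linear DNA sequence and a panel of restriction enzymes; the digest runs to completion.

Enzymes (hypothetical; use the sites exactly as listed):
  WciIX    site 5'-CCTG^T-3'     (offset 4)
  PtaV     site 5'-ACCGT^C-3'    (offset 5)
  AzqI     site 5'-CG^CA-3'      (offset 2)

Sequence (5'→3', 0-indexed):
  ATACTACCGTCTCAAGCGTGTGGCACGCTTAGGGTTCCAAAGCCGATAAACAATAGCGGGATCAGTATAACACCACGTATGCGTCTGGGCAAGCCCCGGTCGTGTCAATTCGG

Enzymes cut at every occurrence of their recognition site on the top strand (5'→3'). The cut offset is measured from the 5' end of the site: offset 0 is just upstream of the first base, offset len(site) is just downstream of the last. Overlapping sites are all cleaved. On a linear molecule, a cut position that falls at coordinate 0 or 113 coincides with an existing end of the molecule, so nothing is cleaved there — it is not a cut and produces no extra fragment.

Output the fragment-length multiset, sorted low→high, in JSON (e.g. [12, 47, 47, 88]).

Scan for sites:
  WciIX (CCTGT, off=4): no sites
  PtaV ACCGTC/5: at [5] ⇒ [10]
  AzqI (CGCA, off=2): no sites

All cut coordinates (distinct, sorted): [10]

Fragment lengths:
  [0,10): 10 bp
  [10,113): 103 bp

[10,103]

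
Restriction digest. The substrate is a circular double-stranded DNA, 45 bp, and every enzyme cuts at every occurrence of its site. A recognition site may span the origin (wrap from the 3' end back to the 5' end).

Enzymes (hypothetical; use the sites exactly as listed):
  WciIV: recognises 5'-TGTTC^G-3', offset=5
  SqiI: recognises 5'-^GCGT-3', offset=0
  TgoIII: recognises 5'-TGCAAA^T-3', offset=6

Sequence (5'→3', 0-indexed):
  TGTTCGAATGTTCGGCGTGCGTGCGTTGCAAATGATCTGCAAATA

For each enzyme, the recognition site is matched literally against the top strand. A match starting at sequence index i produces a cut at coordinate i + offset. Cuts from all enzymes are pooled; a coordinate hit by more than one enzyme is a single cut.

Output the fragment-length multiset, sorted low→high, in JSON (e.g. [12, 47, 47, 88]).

[1,4,4,7,8,10,11]

Per-enzyme occurrences:
  WciIV (TGTTCG, off=5): starts [0, 8] → cuts [5, 13]
  SqiI (GCGT, off=0): starts [14, 18, 22] → cuts [14, 18, 22]
  TgoIII (TGCAAAT, off=6): starts [26, 37] → cuts [32, 43]

Pooled cuts: [5, 13, 14, 18, 22, 32, 43]

Fragment lengths:
  5→13: 8 bp
  13→14: 1 bp
  14→18: 4 bp
  18→22: 4 bp
  22→32: 10 bp
  32→43: 11 bp
  43→5 (wrap): 45-43+5 = 7 bp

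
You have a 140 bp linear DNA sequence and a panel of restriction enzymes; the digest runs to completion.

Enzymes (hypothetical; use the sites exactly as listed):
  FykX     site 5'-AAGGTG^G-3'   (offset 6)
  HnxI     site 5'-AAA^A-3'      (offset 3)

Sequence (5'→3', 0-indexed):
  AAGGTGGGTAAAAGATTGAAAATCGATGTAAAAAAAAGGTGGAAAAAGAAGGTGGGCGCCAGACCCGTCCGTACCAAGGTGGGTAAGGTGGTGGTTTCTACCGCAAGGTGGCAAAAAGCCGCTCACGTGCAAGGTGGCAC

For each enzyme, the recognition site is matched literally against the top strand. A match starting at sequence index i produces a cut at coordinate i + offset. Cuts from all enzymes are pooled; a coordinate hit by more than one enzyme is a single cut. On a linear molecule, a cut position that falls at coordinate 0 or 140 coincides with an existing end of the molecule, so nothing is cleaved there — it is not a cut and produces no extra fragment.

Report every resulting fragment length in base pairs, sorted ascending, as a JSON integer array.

[1,1,1,1,1,1,4,4,5,5,6,6,8,9,9,11,20,20,27]

Scan for sites:
  FykX AAGGTGG/6: at [0, 35, 48, 75, 84, 104, 130] ⇒ [6, 41, 54, 81, 90, 110, 136]
  HnxI AAAA/3: at [9, 18, 29, 30, 31, 32, 33, 42, 43, 112, 113] ⇒ [12, 21, 32, 33, 34, 35, 36, 45, 46, 115, 116]

All cut coordinates (distinct, sorted): [6, 12, 21, 32, 33, 34, 35, 36, 41, 45, 46, 54, 81, 90, 110, 115, 116, 136]

Fragment lengths:
  [0,6): 6 bp
  [6,12): 6 bp
  [12,21): 9 bp
  [21,32): 11 bp
  [32,33): 1 bp
  [33,34): 1 bp
  [34,35): 1 bp
  [35,36): 1 bp
  [36,41): 5 bp
  [41,45): 4 bp
  [45,46): 1 bp
  [46,54): 8 bp
  [54,81): 27 bp
  [81,90): 9 bp
  [90,110): 20 bp
  [110,115): 5 bp
  [115,116): 1 bp
  [116,136): 20 bp
  [136,140): 4 bp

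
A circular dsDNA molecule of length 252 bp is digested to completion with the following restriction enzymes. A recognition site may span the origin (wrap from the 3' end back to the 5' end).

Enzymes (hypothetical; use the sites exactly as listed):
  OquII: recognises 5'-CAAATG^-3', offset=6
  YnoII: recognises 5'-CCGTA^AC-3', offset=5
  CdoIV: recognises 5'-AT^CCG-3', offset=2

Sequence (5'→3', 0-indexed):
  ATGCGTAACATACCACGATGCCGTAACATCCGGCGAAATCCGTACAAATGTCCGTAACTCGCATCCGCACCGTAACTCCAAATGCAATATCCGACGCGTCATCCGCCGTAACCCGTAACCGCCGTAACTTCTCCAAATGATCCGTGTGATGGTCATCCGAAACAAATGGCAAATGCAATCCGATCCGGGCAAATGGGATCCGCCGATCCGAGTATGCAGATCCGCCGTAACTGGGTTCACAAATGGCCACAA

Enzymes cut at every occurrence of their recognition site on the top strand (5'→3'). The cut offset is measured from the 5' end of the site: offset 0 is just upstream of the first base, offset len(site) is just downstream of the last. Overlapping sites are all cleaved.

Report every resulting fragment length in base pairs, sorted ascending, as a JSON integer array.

Per-enzyme occurrences:
  OquII CAAATG/6: at [44, 78, 133, 162, 169, 189, 239, 249] ⇒ [3, 50, 84, 139, 168, 175, 195, 245]
  YnoII CCGTAAC/5: at [20, 51, 69, 105, 112, 121, 224] ⇒ [25, 56, 74, 110, 117, 126, 229]
  CdoIV ATCCG/2: at [27, 37, 62, 88, 100, 139, 154, 177, 182, 197, 205, 219] ⇒ [29, 39, 64, 90, 102, 141, 156, 179, 184, 199, 207, 221]

All cut coordinates (distinct, sorted): [3, 25, 29, 39, 50, 56, 64, 74, 84, 90, 102, 110, 117, 126, 139, 141, 156, 168, 175, 179, 184, 195, 199, 207, 221, 229, 245]

Fragments:
  3→25: 22 bp
  25→29: 4 bp
  29→39: 10 bp
  39→50: 11 bp
  50→56: 6 bp
  56→64: 8 bp
  64→74: 10 bp
  74→84: 10 bp
  84→90: 6 bp
  90→102: 12 bp
  102→110: 8 bp
  110→117: 7 bp
  117→126: 9 bp
  126→139: 13 bp
  139→141: 2 bp
  141→156: 15 bp
  156→168: 12 bp
  168→175: 7 bp
  175→179: 4 bp
  179→184: 5 bp
  184→195: 11 bp
  195→199: 4 bp
  199→207: 8 bp
  207→221: 14 bp
  221→229: 8 bp
  229→245: 16 bp
  245→3 (wrap): 252-245+3 = 10 bp

[2,4,4,4,5,6,6,7,7,8,8,8,8,9,10,10,10,10,11,11,12,12,13,14,15,16,22]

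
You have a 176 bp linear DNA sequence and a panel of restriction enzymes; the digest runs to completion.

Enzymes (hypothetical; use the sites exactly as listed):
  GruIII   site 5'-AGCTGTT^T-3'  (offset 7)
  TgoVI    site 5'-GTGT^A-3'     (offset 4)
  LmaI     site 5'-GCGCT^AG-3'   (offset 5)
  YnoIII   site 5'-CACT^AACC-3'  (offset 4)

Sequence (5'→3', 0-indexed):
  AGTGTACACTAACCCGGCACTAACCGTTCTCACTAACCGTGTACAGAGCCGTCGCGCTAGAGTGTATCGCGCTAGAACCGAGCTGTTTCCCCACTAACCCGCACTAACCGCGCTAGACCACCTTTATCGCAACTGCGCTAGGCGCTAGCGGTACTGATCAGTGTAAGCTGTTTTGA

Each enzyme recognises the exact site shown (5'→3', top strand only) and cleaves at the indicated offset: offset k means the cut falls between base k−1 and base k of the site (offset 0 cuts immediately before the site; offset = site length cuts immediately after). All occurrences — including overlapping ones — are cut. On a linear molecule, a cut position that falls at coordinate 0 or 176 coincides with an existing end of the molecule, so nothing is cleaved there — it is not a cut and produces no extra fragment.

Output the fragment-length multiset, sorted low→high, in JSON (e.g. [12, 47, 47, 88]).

Scan for sites:
  GruIII (AGCTGTTT, off=7): starts [80, 165] → cuts [87, 172]
  TgoVI (GTGTA, off=4): starts [1, 38, 61, 160] → cuts [5, 42, 65, 164]
  LmaI (GCGCTAG, off=5): starts [53, 68, 109, 134, 141] → cuts [58, 73, 114, 139, 146]
  YnoIII (CACTAACC, off=4): starts [6, 17, 30, 91, 101] → cuts [10, 21, 34, 95, 105]

All cut coordinates (distinct, sorted): [5, 10, 21, 34, 42, 58, 65, 73, 87, 95, 105, 114, 139, 146, 164, 172]

Fragment lengths:
  [0,5): 5 bp
  [5,10): 5 bp
  [10,21): 11 bp
  [21,34): 13 bp
  [34,42): 8 bp
  [42,58): 16 bp
  [58,65): 7 bp
  [65,73): 8 bp
  [73,87): 14 bp
  [87,95): 8 bp
  [95,105): 10 bp
  [105,114): 9 bp
  [114,139): 25 bp
  [139,146): 7 bp
  [146,164): 18 bp
  [164,172): 8 bp
  [172,176): 4 bp

[4,5,5,7,7,8,8,8,8,9,10,11,13,14,16,18,25]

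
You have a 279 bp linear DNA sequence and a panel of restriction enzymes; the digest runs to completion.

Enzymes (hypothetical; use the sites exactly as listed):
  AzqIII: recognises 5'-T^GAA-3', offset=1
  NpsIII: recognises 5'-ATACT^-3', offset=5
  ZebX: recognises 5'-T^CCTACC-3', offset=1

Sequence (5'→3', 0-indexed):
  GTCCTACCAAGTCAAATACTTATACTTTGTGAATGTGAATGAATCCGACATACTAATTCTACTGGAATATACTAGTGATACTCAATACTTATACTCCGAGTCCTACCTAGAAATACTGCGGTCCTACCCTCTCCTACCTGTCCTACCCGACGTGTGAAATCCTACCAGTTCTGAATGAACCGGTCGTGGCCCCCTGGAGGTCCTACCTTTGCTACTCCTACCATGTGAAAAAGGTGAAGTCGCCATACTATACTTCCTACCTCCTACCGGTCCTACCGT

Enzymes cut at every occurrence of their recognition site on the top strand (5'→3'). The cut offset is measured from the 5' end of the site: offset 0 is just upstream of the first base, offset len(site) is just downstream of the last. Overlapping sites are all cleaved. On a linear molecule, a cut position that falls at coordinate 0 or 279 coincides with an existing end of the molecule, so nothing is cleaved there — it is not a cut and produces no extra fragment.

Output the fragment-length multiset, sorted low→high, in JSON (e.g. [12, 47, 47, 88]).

[1,2,4,4,4,5,5,5,6,6,6,6,7,7,8,9,9,9,9,10,10,12,14,14,14,15,16,18,19,25]

Site scan:
  AzqIII (TGAA, off=1): starts [29, 35, 39, 154, 171, 175, 225, 234] → cuts [30, 36, 40, 155, 172, 176, 226, 235]
  NpsIII (ATACT, off=5): starts [15, 21, 49, 68, 77, 84, 90, 112, 244, 249] → cuts [20, 26, 54, 73, 82, 89, 95, 117, 249, 254]
  ZebX (TCCTACC, off=1): starts [1, 100, 121, 131, 140, 159, 200, 215, 254, 261, 270] → cuts [2, 101, 122, 132, 141, 160, 201, 216, 255, 262, 271]

All cut coordinates (distinct, sorted): [2, 20, 26, 30, 36, 40, 54, 73, 82, 89, 95, 101, 117, 122, 132, 141, 155, 160, 172, 176, 201, 216, 226, 235, 249, 254, 255, 262, 271]

Fragment lengths:
  [0,2): 2 bp
  [2,20): 18 bp
  [20,26): 6 bp
  [26,30): 4 bp
  [30,36): 6 bp
  [36,40): 4 bp
  [40,54): 14 bp
  [54,73): 19 bp
  [73,82): 9 bp
  [82,89): 7 bp
  [89,95): 6 bp
  [95,101): 6 bp
  [101,117): 16 bp
  [117,122): 5 bp
  [122,132): 10 bp
  [132,141): 9 bp
  [141,155): 14 bp
  [155,160): 5 bp
  [160,172): 12 bp
  [172,176): 4 bp
  [176,201): 25 bp
  [201,216): 15 bp
  [216,226): 10 bp
  [226,235): 9 bp
  [235,249): 14 bp
  [249,254): 5 bp
  [254,255): 1 bp
  [255,262): 7 bp
  [262,271): 9 bp
  [271,279): 8 bp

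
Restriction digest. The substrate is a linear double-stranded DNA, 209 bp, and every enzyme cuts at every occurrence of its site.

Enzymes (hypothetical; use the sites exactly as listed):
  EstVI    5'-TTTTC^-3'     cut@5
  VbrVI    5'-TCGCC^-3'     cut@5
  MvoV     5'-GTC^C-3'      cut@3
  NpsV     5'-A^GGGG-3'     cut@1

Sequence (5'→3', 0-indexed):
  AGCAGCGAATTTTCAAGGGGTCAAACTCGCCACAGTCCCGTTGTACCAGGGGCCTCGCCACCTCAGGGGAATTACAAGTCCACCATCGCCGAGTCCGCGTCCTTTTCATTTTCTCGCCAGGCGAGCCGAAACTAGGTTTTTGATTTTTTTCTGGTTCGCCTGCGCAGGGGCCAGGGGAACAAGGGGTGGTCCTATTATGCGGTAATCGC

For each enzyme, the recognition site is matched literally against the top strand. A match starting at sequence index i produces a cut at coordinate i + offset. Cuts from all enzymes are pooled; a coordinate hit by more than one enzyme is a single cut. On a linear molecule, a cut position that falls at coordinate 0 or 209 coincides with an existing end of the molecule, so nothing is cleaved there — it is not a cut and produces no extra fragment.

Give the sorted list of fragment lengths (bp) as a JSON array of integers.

[2,5,5,6,6,6,6,6,6,7,9,9,9,10,11,11,14,15,15,18,33]

Per-enzyme occurrences:
  EstVI (TTTTC, off=5): starts [9, 102, 108, 146] → cuts [14, 107, 113, 151]
  VbrVI (TCGCC, off=5): starts [26, 54, 85, 113, 155] → cuts [31, 59, 90, 118, 160]
  MvoV (GTCC, off=3): starts [34, 77, 92, 98, 188] → cuts [37, 80, 95, 101, 191]
  NpsV (AGGGG, off=1): starts [15, 47, 64, 165, 172, 181] → cuts [16, 48, 65, 166, 173, 182]

All cut coordinates (distinct, sorted): [14, 16, 31, 37, 48, 59, 65, 80, 90, 95, 101, 107, 113, 118, 151, 160, 166, 173, 182, 191]

Fragment lengths:
  [0,14): 14 bp
  [14,16): 2 bp
  [16,31): 15 bp
  [31,37): 6 bp
  [37,48): 11 bp
  [48,59): 11 bp
  [59,65): 6 bp
  [65,80): 15 bp
  [80,90): 10 bp
  [90,95): 5 bp
  [95,101): 6 bp
  [101,107): 6 bp
  [107,113): 6 bp
  [113,118): 5 bp
  [118,151): 33 bp
  [151,160): 9 bp
  [160,166): 6 bp
  [166,173): 7 bp
  [173,182): 9 bp
  [182,191): 9 bp
  [191,209): 18 bp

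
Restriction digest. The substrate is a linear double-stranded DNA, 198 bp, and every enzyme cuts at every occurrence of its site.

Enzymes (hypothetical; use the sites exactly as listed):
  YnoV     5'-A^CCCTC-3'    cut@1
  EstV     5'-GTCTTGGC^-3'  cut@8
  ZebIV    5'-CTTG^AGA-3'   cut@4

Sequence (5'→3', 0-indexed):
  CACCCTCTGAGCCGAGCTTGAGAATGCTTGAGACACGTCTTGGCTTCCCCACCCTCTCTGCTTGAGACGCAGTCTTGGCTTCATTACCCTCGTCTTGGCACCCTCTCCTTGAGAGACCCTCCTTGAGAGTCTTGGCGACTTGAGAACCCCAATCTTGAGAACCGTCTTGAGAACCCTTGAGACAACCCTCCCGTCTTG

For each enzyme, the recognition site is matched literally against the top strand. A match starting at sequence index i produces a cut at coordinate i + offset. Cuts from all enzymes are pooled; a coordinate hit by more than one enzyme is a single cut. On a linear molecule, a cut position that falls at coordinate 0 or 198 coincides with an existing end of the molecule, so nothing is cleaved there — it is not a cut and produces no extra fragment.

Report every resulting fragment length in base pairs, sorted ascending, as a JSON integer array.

[1,2,5,6,6,7,7,9,10,10,11,11,12,13,13,13,14,15,15,18]

Site scan:
  YnoV ACCCTC/1: at [1, 50, 85, 99, 115, 184] ⇒ [2, 51, 86, 100, 116, 185]
  EstV GTCTTGGC/8: at [36, 71, 91, 128] ⇒ [44, 79, 99, 136]
  ZebIV CTTGAGA/4: at [16, 26, 60, 107, 121, 138, 153, 165, 175] ⇒ [20, 30, 64, 111, 125, 142, 157, 169, 179]

All cut coordinates (distinct, sorted): [2, 20, 30, 44, 51, 64, 79, 86, 99, 100, 111, 116, 125, 136, 142, 157, 169, 179, 185]

Fragments:
  [0,2): 2 bp
  [2,20): 18 bp
  [20,30): 10 bp
  [30,44): 14 bp
  [44,51): 7 bp
  [51,64): 13 bp
  [64,79): 15 bp
  [79,86): 7 bp
  [86,99): 13 bp
  [99,100): 1 bp
  [100,111): 11 bp
  [111,116): 5 bp
  [116,125): 9 bp
  [125,136): 11 bp
  [136,142): 6 bp
  [142,157): 15 bp
  [157,169): 12 bp
  [169,179): 10 bp
  [179,185): 6 bp
  [185,198): 13 bp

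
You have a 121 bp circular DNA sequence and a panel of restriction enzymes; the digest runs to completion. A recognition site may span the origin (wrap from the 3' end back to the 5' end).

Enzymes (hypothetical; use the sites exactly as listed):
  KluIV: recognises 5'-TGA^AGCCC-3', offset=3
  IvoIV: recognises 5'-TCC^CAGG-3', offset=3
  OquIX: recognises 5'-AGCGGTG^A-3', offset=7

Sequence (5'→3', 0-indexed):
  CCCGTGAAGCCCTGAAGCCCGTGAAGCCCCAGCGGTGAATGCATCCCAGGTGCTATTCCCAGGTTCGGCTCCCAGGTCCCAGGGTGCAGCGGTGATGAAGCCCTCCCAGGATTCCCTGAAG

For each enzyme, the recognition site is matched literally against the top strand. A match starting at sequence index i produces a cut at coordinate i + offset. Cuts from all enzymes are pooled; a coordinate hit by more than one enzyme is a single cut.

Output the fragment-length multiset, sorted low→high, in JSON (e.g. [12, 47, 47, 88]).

[4,7,8,8,9,9,9,13,13,13,13,15]

Per-enzyme occurrences:
  KluIV TGAAGCCC/3: at [4, 12, 21, 95, 116] ⇒ [7, 15, 24, 98, 119]
  IvoIV TCCCAGG/3: at [43, 56, 69, 76, 103] ⇒ [46, 59, 72, 79, 106]
  OquIX AGCGGTGA/7: at [30, 87] ⇒ [37, 94]

Pooled cuts: [7, 15, 24, 37, 46, 59, 72, 79, 94, 98, 106, 119]

Fragment lengths:
  7→15: 8 bp
  15→24: 9 bp
  24→37: 13 bp
  37→46: 9 bp
  46→59: 13 bp
  59→72: 13 bp
  72→79: 7 bp
  79→94: 15 bp
  94→98: 4 bp
  98→106: 8 bp
  106→119: 13 bp
  119→7 (wrap): 121-119+7 = 9 bp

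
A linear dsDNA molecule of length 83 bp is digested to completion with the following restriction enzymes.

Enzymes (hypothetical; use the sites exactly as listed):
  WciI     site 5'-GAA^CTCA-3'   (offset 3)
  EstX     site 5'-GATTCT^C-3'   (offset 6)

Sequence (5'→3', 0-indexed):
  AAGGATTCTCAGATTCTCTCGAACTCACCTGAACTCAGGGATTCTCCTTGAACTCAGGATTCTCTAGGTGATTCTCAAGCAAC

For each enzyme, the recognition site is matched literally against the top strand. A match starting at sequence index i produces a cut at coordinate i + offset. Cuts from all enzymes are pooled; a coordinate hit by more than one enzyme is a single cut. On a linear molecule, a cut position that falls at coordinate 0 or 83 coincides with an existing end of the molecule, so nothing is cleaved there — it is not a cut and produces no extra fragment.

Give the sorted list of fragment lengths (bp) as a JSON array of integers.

[6,7,8,8,9,10,11,12,12]

Scan for sites:
  WciI GAACTCA/3: at [20, 30, 49] ⇒ [23, 33, 52]
  EstX GATTCTC/6: at [3, 11, 39, 57, 69] ⇒ [9, 17, 45, 63, 75]

All cut coordinates (distinct, sorted): [9, 17, 23, 33, 45, 52, 63, 75]

Fragment lengths:
  [0,9): 9 bp
  [9,17): 8 bp
  [17,23): 6 bp
  [23,33): 10 bp
  [33,45): 12 bp
  [45,52): 7 bp
  [52,63): 11 bp
  [63,75): 12 bp
  [75,83): 8 bp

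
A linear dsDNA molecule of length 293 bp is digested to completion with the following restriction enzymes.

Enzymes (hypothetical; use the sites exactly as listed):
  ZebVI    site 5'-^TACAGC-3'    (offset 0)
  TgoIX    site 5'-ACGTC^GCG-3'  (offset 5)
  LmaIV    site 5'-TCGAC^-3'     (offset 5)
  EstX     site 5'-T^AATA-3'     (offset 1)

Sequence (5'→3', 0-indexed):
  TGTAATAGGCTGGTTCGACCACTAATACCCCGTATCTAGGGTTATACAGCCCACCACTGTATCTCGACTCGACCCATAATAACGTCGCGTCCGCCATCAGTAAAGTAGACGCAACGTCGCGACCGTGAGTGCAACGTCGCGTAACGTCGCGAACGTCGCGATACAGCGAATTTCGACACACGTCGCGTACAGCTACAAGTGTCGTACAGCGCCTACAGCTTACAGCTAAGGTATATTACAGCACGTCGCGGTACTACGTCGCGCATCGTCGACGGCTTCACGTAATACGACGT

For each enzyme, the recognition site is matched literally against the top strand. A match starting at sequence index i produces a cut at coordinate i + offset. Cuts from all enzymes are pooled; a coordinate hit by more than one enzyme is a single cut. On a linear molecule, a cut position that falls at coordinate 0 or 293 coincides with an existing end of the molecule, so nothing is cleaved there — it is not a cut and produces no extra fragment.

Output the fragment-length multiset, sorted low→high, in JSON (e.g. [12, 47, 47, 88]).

[3,3,4,4,4,5,7,7,9,9,9,10,10,10,11,13,13,16,16,16,17,20,21,24,32]

Per-enzyme occurrences:
  ZebVI TACAGC/0: at [44, 161, 187, 204, 213, 220, 236] ⇒ [44, 161, 187, 204, 213, 220, 236]
  TgoIX ACGTCGCG/5: at [81, 113, 133, 143, 152, 179, 242, 255] ⇒ [86, 118, 138, 148, 157, 184, 247, 260]
  LmaIV TCGAC/5: at [14, 63, 68, 172, 268] ⇒ [19, 68, 73, 177, 273]
  EstX TAATA/1: at [2, 22, 76, 282] ⇒ [3, 23, 77, 283]

All cut coordinates (distinct, sorted): [3, 19, 23, 44, 68, 73, 77, 86, 118, 138, 148, 157, 161, 177, 184, 187, 204, 213, 220, 236, 247, 260, 273, 283]

Fragments:
  [0,3): 3 bp
  [3,19): 16 bp
  [19,23): 4 bp
  [23,44): 21 bp
  [44,68): 24 bp
  [68,73): 5 bp
  [73,77): 4 bp
  [77,86): 9 bp
  [86,118): 32 bp
  [118,138): 20 bp
  [138,148): 10 bp
  [148,157): 9 bp
  [157,161): 4 bp
  [161,177): 16 bp
  [177,184): 7 bp
  [184,187): 3 bp
  [187,204): 17 bp
  [204,213): 9 bp
  [213,220): 7 bp
  [220,236): 16 bp
  [236,247): 11 bp
  [247,260): 13 bp
  [260,273): 13 bp
  [273,283): 10 bp
  [283,293): 10 bp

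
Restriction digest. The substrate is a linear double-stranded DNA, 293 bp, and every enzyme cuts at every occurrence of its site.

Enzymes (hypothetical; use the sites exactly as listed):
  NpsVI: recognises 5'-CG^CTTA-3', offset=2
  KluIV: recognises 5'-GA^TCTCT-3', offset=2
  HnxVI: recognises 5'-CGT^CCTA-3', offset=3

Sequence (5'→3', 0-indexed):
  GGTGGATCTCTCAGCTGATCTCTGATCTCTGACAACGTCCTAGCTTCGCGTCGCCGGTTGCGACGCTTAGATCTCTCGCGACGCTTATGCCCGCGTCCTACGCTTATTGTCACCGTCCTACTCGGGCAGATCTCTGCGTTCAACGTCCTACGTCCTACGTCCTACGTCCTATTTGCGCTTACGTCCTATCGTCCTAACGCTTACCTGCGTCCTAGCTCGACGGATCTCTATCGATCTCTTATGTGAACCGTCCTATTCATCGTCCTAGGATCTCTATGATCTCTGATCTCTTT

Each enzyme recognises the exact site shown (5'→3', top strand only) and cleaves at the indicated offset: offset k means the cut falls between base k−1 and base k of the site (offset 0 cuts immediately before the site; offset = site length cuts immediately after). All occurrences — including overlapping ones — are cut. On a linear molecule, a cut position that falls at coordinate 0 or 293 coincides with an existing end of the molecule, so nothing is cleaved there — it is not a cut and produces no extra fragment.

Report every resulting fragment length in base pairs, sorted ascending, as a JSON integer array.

[6,6,6,7,7,7,7,7,7,7,7,7,8,9,10,10,11,12,12,12,13,13,14,14,14,16,17,27]

Scan for sites:
  NpsVI (CGCTTA, off=2): starts [63, 81, 100, 175, 197] → cuts [65, 83, 102, 177, 199]
  KluIV (GATCTCT, off=2): starts [4, 16, 23, 69, 128, 222, 232, 268, 277, 284] → cuts [6, 18, 25, 71, 130, 224, 234, 270, 279, 286]
  HnxVI (CGTCCTA, off=3): starts [35, 93, 113, 143, 150, 157, 164, 181, 189, 207, 248, 260] → cuts [38, 96, 116, 146, 153, 160, 167, 184, 192, 210, 251, 263]

All cut coordinates (distinct, sorted): [6, 18, 25, 38, 65, 71, 83, 96, 102, 116, 130, 146, 153, 160, 167, 177, 184, 192, 199, 210, 224, 234, 251, 263, 270, 279, 286]

Fragments:
  [0,6): 6 bp
  [6,18): 12 bp
  [18,25): 7 bp
  [25,38): 13 bp
  [38,65): 27 bp
  [65,71): 6 bp
  [71,83): 12 bp
  [83,96): 13 bp
  [96,102): 6 bp
  [102,116): 14 bp
  [116,130): 14 bp
  [130,146): 16 bp
  [146,153): 7 bp
  [153,160): 7 bp
  [160,167): 7 bp
  [167,177): 10 bp
  [177,184): 7 bp
  [184,192): 8 bp
  [192,199): 7 bp
  [199,210): 11 bp
  [210,224): 14 bp
  [224,234): 10 bp
  [234,251): 17 bp
  [251,263): 12 bp
  [263,270): 7 bp
  [270,279): 9 bp
  [279,286): 7 bp
  [286,293): 7 bp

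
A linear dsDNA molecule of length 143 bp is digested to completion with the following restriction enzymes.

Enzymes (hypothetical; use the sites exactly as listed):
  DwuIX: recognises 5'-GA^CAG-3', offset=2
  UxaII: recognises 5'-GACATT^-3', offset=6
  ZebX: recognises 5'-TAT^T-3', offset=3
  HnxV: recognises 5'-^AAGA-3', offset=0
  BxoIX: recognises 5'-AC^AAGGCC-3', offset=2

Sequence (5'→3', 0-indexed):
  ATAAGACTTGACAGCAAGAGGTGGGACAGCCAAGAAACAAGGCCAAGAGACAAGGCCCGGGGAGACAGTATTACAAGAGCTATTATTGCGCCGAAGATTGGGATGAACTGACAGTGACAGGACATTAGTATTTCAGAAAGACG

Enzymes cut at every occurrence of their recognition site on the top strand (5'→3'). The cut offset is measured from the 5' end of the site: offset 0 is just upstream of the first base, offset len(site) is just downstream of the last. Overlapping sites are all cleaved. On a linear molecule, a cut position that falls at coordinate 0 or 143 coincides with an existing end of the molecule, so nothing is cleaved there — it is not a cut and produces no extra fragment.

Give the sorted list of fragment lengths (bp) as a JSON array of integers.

[2,3,3,4,5,5,6,6,6,6,6,7,7,7,9,9,9,11,14,18]

Scan for sites:
  DwuIX GACAG/2: at [9, 24, 63, 109, 115] ⇒ [11, 26, 65, 111, 117]
  UxaII GACATT/6: at [120] ⇒ [126]
  ZebX TATT/3: at [68, 80, 83, 128] ⇒ [71, 83, 86, 131]
  HnxV AAGA/0: at [2, 15, 31, 44, 74, 93, 137] ⇒ [2, 15, 31, 44, 74, 93, 137]
  BxoIX ACAAGGCC/2: at [36, 49] ⇒ [38, 51]

Pooled cuts: [2, 11, 15, 26, 31, 38, 44, 51, 65, 71, 74, 83, 86, 93, 111, 117, 126, 131, 137]

Fragments:
  [0,2): 2 bp
  [2,11): 9 bp
  [11,15): 4 bp
  [15,26): 11 bp
  [26,31): 5 bp
  [31,38): 7 bp
  [38,44): 6 bp
  [44,51): 7 bp
  [51,65): 14 bp
  [65,71): 6 bp
  [71,74): 3 bp
  [74,83): 9 bp
  [83,86): 3 bp
  [86,93): 7 bp
  [93,111): 18 bp
  [111,117): 6 bp
  [117,126): 9 bp
  [126,131): 5 bp
  [131,137): 6 bp
  [137,143): 6 bp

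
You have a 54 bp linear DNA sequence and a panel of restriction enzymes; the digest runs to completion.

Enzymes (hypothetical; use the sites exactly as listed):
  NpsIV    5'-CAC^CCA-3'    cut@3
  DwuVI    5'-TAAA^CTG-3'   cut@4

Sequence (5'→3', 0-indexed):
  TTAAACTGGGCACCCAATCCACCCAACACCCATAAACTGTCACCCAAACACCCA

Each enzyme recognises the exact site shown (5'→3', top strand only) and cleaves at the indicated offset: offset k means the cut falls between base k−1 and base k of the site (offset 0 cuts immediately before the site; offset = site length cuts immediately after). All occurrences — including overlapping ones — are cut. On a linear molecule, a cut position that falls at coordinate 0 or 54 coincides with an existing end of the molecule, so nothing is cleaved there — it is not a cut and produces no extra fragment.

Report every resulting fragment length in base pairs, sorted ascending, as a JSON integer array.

Site scan:
  NpsIV CACCCA/3: at [10, 19, 26, 40, 48] ⇒ [13, 22, 29, 43, 51]
  DwuVI TAAACTG/4: at [1, 32] ⇒ [5, 36]

Pooled cuts: [5, 13, 22, 29, 36, 43, 51]

Fragment lengths:
  [0,5): 5 bp
  [5,13): 8 bp
  [13,22): 9 bp
  [22,29): 7 bp
  [29,36): 7 bp
  [36,43): 7 bp
  [43,51): 8 bp
  [51,54): 3 bp

[3,5,7,7,7,8,8,9]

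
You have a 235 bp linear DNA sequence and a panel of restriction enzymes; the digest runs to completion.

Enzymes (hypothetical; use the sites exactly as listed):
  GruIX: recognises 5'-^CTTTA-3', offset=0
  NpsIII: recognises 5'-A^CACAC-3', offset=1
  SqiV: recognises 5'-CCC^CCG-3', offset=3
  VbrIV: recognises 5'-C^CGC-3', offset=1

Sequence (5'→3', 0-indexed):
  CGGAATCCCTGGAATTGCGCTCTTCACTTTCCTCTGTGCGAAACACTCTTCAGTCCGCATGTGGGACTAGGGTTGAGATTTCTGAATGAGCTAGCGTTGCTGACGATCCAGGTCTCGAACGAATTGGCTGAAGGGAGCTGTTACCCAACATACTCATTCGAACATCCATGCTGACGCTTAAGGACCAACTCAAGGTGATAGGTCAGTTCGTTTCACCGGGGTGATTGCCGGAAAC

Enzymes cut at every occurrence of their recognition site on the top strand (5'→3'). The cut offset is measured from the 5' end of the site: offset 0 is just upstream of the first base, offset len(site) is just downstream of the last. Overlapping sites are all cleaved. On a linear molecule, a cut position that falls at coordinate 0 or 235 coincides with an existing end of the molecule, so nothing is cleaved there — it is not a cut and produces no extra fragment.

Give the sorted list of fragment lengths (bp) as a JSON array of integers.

[55,180]

Site scan:
  GruIX (CTTTA, off=0): no sites
  NpsIII (ACACAC, off=1): no sites
  SqiV (CCCCCG, off=3): no sites
  VbrIV (CCGC, off=1): starts [54] → cuts [55]

All cut coordinates (distinct, sorted): [55]

Fragments:
  [0,55): 55 bp
  [55,235): 180 bp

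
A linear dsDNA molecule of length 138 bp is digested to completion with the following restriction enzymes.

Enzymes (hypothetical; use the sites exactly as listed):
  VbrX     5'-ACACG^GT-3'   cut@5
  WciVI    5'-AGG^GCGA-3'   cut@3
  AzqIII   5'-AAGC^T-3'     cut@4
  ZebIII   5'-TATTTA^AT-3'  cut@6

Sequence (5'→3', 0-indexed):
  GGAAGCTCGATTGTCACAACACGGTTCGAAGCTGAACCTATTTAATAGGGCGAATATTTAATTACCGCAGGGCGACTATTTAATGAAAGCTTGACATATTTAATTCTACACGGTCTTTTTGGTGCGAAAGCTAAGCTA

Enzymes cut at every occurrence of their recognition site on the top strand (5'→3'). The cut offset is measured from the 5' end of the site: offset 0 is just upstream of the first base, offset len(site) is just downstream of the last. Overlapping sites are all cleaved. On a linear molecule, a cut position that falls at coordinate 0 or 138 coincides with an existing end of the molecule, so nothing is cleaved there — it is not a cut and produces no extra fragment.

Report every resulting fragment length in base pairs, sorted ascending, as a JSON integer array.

[2,5,5,6,8,9,10,11,11,11,12,12,17,19]

Scan for sites:
  VbrX (ACACGGT, off=5): starts [18, 107] → cuts [23, 112]
  WciVI (AGGGCGA, off=3): starts [46, 68] → cuts [49, 71]
  AzqIII (AAGCT, off=4): starts [2, 28, 86, 127, 132] → cuts [6, 32, 90, 131, 136]
  ZebIII (TATTTAAT, off=6): starts [38, 54, 76, 96] → cuts [44, 60, 82, 102]

All cut coordinates (distinct, sorted): [6, 23, 32, 44, 49, 60, 71, 82, 90, 102, 112, 131, 136]

Fragment lengths:
  [0,6): 6 bp
  [6,23): 17 bp
  [23,32): 9 bp
  [32,44): 12 bp
  [44,49): 5 bp
  [49,60): 11 bp
  [60,71): 11 bp
  [71,82): 11 bp
  [82,90): 8 bp
  [90,102): 12 bp
  [102,112): 10 bp
  [112,131): 19 bp
  [131,136): 5 bp
  [136,138): 2 bp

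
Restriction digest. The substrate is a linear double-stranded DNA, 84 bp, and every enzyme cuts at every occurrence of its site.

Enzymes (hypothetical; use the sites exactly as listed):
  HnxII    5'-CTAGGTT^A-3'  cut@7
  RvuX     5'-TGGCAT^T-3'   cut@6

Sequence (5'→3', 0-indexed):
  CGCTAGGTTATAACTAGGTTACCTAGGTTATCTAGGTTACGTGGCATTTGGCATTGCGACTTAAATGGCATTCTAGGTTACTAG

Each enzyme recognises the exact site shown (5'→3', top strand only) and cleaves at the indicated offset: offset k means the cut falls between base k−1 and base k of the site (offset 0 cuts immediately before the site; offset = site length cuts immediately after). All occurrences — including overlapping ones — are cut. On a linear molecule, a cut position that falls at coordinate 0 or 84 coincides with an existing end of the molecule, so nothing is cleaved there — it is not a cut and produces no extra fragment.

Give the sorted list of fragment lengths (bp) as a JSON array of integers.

Per-enzyme occurrences:
  HnxII CTAGGTTA/7: at [2, 13, 22, 31, 72] ⇒ [9, 20, 29, 38, 79]
  RvuX TGGCATT/6: at [41, 48, 65] ⇒ [47, 54, 71]

All cut coordinates (distinct, sorted): [9, 20, 29, 38, 47, 54, 71, 79]

Fragment lengths:
  [0,9): 9 bp
  [9,20): 11 bp
  [20,29): 9 bp
  [29,38): 9 bp
  [38,47): 9 bp
  [47,54): 7 bp
  [54,71): 17 bp
  [71,79): 8 bp
  [79,84): 5 bp

[5,7,8,9,9,9,9,11,17]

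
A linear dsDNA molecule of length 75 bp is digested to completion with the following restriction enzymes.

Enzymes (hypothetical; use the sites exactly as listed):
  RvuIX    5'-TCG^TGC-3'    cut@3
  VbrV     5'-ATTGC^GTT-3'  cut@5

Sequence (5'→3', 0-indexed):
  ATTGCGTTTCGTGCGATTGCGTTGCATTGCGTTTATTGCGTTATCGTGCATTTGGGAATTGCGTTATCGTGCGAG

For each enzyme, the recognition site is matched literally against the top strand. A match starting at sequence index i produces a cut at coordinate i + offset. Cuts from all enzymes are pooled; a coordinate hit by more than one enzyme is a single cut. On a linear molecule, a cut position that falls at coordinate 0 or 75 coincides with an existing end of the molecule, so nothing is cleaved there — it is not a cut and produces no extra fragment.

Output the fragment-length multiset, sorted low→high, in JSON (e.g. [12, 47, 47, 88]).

Per-enzyme occurrences:
  RvuIX (TCGTGC, off=3): starts [8, 43, 66] → cuts [11, 46, 69]
  VbrV (ATTGCGTT, off=5): starts [0, 15, 25, 34, 57] → cuts [5, 20, 30, 39, 62]

Pooled cuts: [5, 11, 20, 30, 39, 46, 62, 69]

Fragment lengths:
  [0,5): 5 bp
  [5,11): 6 bp
  [11,20): 9 bp
  [20,30): 10 bp
  [30,39): 9 bp
  [39,46): 7 bp
  [46,62): 16 bp
  [62,69): 7 bp
  [69,75): 6 bp

[5,6,6,7,7,9,9,10,16]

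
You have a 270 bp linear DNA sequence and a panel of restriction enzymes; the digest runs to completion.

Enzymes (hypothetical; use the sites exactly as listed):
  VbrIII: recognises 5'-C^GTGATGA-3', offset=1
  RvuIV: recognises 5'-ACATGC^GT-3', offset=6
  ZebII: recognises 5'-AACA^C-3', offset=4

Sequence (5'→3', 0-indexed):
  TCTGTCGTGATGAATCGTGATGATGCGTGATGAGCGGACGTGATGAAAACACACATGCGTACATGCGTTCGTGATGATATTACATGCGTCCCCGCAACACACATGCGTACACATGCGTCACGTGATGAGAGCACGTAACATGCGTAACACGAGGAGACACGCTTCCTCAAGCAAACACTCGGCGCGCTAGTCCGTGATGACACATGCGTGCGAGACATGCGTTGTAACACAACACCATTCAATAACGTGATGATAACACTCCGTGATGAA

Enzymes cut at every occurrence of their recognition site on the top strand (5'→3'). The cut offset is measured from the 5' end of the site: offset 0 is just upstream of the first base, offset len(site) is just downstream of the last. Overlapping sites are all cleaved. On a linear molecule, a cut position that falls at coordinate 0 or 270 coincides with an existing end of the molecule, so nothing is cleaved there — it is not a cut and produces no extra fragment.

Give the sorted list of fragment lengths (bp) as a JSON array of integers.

Site scan:
  VbrIII CGTGATGA/1: at [5, 15, 25, 38, 69, 120, 192, 245, 261] ⇒ [6, 16, 26, 39, 70, 121, 193, 246, 262]
  RvuIV ACATGCGT/6: at [52, 60, 81, 100, 110, 137, 201, 214] ⇒ [58, 66, 87, 106, 116, 143, 207, 220]
  ZebII AACAC/4: at [47, 95, 145, 173, 225, 230, 254] ⇒ [51, 99, 149, 177, 229, 234, 258]

Pooled cuts: [6, 16, 26, 39, 51, 58, 66, 70, 87, 99, 106, 116, 121, 143, 149, 177, 193, 207, 220, 229, 234, 246, 258, 262]

Fragments:
  [0,6): 6 bp
  [6,16): 10 bp
  [16,26): 10 bp
  [26,39): 13 bp
  [39,51): 12 bp
  [51,58): 7 bp
  [58,66): 8 bp
  [66,70): 4 bp
  [70,87): 17 bp
  [87,99): 12 bp
  [99,106): 7 bp
  [106,116): 10 bp
  [116,121): 5 bp
  [121,143): 22 bp
  [143,149): 6 bp
  [149,177): 28 bp
  [177,193): 16 bp
  [193,207): 14 bp
  [207,220): 13 bp
  [220,229): 9 bp
  [229,234): 5 bp
  [234,246): 12 bp
  [246,258): 12 bp
  [258,262): 4 bp
  [262,270): 8 bp

[4,4,5,5,6,6,7,7,8,8,9,10,10,10,12,12,12,12,13,13,14,16,17,22,28]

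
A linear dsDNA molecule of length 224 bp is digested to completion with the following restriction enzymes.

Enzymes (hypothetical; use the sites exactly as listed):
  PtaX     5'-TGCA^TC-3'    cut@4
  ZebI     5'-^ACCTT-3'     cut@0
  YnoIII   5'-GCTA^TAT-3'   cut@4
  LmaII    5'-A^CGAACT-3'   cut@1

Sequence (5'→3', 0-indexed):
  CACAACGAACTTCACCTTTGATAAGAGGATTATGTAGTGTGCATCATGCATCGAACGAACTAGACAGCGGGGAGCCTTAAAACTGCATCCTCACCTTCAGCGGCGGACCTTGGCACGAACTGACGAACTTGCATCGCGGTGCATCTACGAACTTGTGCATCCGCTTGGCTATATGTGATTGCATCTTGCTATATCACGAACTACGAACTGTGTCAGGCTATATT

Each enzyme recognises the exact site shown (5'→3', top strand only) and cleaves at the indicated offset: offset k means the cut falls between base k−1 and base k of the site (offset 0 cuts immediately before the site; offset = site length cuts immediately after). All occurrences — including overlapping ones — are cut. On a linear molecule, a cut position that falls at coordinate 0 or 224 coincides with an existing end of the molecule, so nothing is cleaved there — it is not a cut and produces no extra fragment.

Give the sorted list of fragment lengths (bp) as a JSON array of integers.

Scan for sites:
  PtaX TGCATC/4: at [39, 46, 83, 129, 139, 155, 179] ⇒ [43, 50, 87, 133, 143, 159, 183]
  ZebI ACCTT/0: at [13, 92, 106] ⇒ [13, 92, 106]
  YnoIII GCTATAT/4: at [167, 187, 216] ⇒ [171, 191, 220]
  LmaII ACGAACT/1: at [4, 54, 114, 122, 146, 195, 202] ⇒ [5, 55, 115, 123, 147, 196, 203]

Pooled cuts: [5, 13, 43, 50, 55, 87, 92, 106, 115, 123, 133, 143, 147, 159, 171, 183, 191, 196, 203, 220]

Fragments:
  [0,5): 5 bp
  [5,13): 8 bp
  [13,43): 30 bp
  [43,50): 7 bp
  [50,55): 5 bp
  [55,87): 32 bp
  [87,92): 5 bp
  [92,106): 14 bp
  [106,115): 9 bp
  [115,123): 8 bp
  [123,133): 10 bp
  [133,143): 10 bp
  [143,147): 4 bp
  [147,159): 12 bp
  [159,171): 12 bp
  [171,183): 12 bp
  [183,191): 8 bp
  [191,196): 5 bp
  [196,203): 7 bp
  [203,220): 17 bp
  [220,224): 4 bp

[4,4,5,5,5,5,7,7,8,8,8,9,10,10,12,12,12,14,17,30,32]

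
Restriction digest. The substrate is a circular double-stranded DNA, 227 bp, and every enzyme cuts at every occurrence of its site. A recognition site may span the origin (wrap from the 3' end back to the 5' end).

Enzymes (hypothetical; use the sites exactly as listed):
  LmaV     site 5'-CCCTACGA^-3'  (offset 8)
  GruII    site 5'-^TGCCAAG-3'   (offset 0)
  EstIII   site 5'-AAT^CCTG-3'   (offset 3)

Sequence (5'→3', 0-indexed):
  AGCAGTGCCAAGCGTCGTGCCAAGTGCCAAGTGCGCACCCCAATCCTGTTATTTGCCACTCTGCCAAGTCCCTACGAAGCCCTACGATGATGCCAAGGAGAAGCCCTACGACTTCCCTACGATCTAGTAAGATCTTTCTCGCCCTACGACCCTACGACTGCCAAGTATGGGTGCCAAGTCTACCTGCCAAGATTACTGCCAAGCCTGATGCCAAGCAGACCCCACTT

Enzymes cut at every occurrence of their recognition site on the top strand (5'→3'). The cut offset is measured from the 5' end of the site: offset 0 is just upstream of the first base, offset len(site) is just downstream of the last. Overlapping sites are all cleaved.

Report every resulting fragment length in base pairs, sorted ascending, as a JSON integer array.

Scan for sites:
  LmaV CCCTACGA/8: at [69, 79, 103, 114, 141, 149] ⇒ [77, 87, 111, 122, 149, 157]
  GruII TGCCAAG/0: at [5, 17, 24, 61, 90, 158, 171, 184, 196, 208] ⇒ [5, 17, 24, 61, 90, 158, 171, 184, 196, 208]
  EstIII AATCCTG/3: at [41] ⇒ [44]

Pooled cuts: [5, 17, 24, 44, 61, 77, 87, 90, 111, 122, 149, 157, 158, 171, 184, 196, 208]

Fragment lengths:
  5→17: 12 bp
  17→24: 7 bp
  24→44: 20 bp
  44→61: 17 bp
  61→77: 16 bp
  77→87: 10 bp
  87→90: 3 bp
  90→111: 21 bp
  111→122: 11 bp
  122→149: 27 bp
  149→157: 8 bp
  157→158: 1 bp
  158→171: 13 bp
  171→184: 13 bp
  184→196: 12 bp
  196→208: 12 bp
  208→5 (wrap): 227-208+5 = 24 bp

[1,3,7,8,10,11,12,12,12,13,13,16,17,20,21,24,27]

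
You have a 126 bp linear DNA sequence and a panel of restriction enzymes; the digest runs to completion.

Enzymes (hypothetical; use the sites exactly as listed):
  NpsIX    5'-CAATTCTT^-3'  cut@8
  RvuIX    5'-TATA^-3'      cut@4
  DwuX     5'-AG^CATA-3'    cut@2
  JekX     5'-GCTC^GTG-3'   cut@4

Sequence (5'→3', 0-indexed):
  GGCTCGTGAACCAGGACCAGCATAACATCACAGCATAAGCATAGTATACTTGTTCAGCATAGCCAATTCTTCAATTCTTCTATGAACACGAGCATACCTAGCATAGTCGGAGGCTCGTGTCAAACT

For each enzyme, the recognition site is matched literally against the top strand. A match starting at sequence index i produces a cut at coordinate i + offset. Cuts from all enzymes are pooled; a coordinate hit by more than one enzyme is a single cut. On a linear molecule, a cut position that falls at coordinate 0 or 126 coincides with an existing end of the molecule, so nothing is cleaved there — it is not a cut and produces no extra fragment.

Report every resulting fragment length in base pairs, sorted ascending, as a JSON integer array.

[5,6,8,9,9,9,10,13,13,14,15,15]

Per-enzyme occurrences:
  NpsIX (CAATTCTT, off=8): starts [63, 71] → cuts [71, 79]
  RvuIX (TATA, off=4): starts [44] → cuts [48]
  DwuX (AGCATA, off=2): starts [18, 31, 37, 55, 90, 99] → cuts [20, 33, 39, 57, 92, 101]
  JekX (GCTCGTG, off=4): starts [1, 112] → cuts [5, 116]

All cut coordinates (distinct, sorted): [5, 20, 33, 39, 48, 57, 71, 79, 92, 101, 116]

Fragment lengths:
  [0,5): 5 bp
  [5,20): 15 bp
  [20,33): 13 bp
  [33,39): 6 bp
  [39,48): 9 bp
  [48,57): 9 bp
  [57,71): 14 bp
  [71,79): 8 bp
  [79,92): 13 bp
  [92,101): 9 bp
  [101,116): 15 bp
  [116,126): 10 bp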